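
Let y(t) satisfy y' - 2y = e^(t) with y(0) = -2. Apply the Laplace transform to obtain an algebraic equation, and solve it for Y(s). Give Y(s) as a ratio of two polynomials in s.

Y(s) = (-2*s + 3)/(s^2 - 3*s + 2)

Laplace-transform each side.
The derivative rules (L{y'} = sY - y(0) = sY - (-2)) turn the left side into (s - 2)Y - (-2).
The right side is L{e^(t)} = 1/(s - 1).
So (s - 2)Y = 1/(s - 1) + (-2).
Divide through and combine into a single rational function.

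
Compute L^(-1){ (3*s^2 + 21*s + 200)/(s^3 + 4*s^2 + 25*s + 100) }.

Factor the denominator: s^3 + 4*s^2 + 25*s + 100 = (s + 4)*(s^2 + 25).
Partial fraction decomposition gives [4/(s + 4)] + [-s/(s^2 + 25)] + [25/(s^2 + 25)].
Invert each term: 4/(s + 4) ↔ 4e^(-4t); -1·s/(s^2 + 25) ↔ -cos(5t); 5·5/(s^2 + 25) ↔ 5sin(5t).

5*sin(5*t) - cos(5*t) + 4*exp(-4*t)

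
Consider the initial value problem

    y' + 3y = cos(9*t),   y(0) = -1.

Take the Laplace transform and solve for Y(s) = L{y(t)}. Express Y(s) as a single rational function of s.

Y(s) = (-s^2 + s - 81)/(s^3 + 3*s^2 + 81*s + 243)

Apply the Laplace transform to the equation.
With L{y'} = sY - y(0) = sY - (-1): the LHS transforms to (s + 3)Y - (-1).
The right side is L{cos(9*t)} = s/(s^2 + 81).
So (s + 3)Y = s/(s^2 + 81) + (-1).
Divide through and combine into a single rational function.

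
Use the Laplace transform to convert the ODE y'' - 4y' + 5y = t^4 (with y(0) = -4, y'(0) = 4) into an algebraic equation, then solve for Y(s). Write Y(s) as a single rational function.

Apply the Laplace transform to the equation.
The derivative rules (L{y''} = s^2 Y - s·y(0) - y'(0) and L{y'} = sY - y(0), with y(0) = -4, y'(0) = 4) turn the left side into (s^2 - 4*s + 5)Y - (-4*s + 20).
The right side is L{t^4} = 24/s^5.
So (s^2 - 4*s + 5)Y = 24/s^5 + (-4*s + 20).
Solve for Y(s) and write it as one ratio of polynomials.

Y(s) = (-4*s^6 + 20*s^5 + 24)/(s^7 - 4*s^6 + 5*s^5)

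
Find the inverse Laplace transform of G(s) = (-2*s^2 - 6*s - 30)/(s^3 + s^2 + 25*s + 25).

Factor the denominator: s^3 + s^2 + 25*s + 25 = (s + 1)*(s^2 + 25).
Partial fraction decomposition gives [-1/(s + 1)] + [-s/(s^2 + 25)] + [-5/(s^2 + 25)].
Invert each term: -1/(s + 1) ↔ -e^(-t); -1·s/(s^2 + 25) ↔ -cos(5t); -1·5/(s^2 + 25) ↔ -sin(5t).

-sin(5*t) - cos(5*t) - exp(-t)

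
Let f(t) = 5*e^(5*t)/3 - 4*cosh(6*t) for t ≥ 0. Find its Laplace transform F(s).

By linearity of the Laplace transform, transform each term separately.
(5/3)·[L{e^(5t)} = 1/(s - 5)]; (-4)·[L{cosh(6t)} = s/(s^2 - 36)].

F(s) = -4*s/(s^2 - 36) + 5/(3*(s - 5))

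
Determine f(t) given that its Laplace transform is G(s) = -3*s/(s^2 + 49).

f(t) = -3*cos(7*t)

Since L{cos(7t)} = s/(s^2 + 49), the inverse is cos(7*t), scaled by -3.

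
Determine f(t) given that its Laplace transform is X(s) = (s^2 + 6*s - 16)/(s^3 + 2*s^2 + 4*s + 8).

Factor the denominator: s^3 + 2*s^2 + 4*s + 8 = (s + 2)*(s^2 + 4).
Partial fraction decomposition gives [-3/(s + 2)] + [4*s/(s^2 + 4)] + [-2/(s^2 + 4)].
Invert each term: -3/(s + 2) ↔ -3e^(-2t); 4·s/(s^2 + 4) ↔ 4cos(2t); -1·2/(s^2 + 4) ↔ -sin(2t).

f(t) = -sin(2*t) + 4*cos(2*t) - 3*exp(-2*t)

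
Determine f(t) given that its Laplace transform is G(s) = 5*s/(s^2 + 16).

f(t) = 5*cos(4*t)

Since L{cos(4t)} = s/(s^2 + 16), the inverse is cos(4*t), scaled by 5.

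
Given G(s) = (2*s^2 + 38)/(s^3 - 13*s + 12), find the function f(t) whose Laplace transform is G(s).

f(t) = 4*exp(3*t) - 4*exp(t) + 2*exp(-4*t)

Factor the denominator: s^3 - 13*s + 12 = (s - 3)*(s - 1)*(s + 4).
Partial fraction decomposition gives [2/(s + 4)] + [4/(s - 3)] + [-4/(s - 1)].
Invert each term: 2/(s + 4) ↔ 2e^(-4t); 4/(s - 3) ↔ 4e^(3t); -4/(s - 1) ↔ -4e^(t).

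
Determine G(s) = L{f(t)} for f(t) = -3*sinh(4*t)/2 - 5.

By linearity of the Laplace transform, transform each term separately.
(-3/2)·[L{sinh(4t)} = 4/(s^2 - 16)]; L{-5} = -5/s.

G(s) = -6/(s^2 - 16) - 5/s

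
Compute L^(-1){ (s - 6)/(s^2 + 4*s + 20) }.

Complete the square in the denominator: s^2 + 4*s + 20 = (s + 2)^2 + 4^2.
Split the numerator to match: s - 6 = 1·(s + 2) - 2·4.
Invert each term: 1·(s + 2)/((s + 2)^2 + 16) ↔ e^(-2t)cos(4t); -2·4/((s + 2)^2 + 16) ↔ -2e^(-2t)sin(4t).

-2*exp(-2*t)*sin(4*t) + exp(-2*t)*cos(4*t)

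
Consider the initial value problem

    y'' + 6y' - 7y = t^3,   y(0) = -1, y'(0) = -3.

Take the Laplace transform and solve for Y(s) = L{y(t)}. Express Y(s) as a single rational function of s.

Y(s) = (-s^5 - 9*s^4 + 6)/(s^6 + 6*s^5 - 7*s^4)

Apply the Laplace transform to the equation.
With L{y''} = s^2 Y - s·y(0) - y'(0) and L{y'} = sY - y(0), with y(0) = -1, y'(0) = -3: the LHS transforms to (s^2 + 6*s - 7)Y - (-s - 9).
The right side is L{t^3} = 6/s^4.
So (s^2 + 6*s - 7)Y = 6/s^4 + (-s - 9).
Isolate Y and clear denominators.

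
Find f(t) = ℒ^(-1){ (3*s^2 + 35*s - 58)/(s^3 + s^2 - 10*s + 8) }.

f(t) = 4*exp(2*t) + 4*exp(t) - 5*exp(-4*t)

Factor the denominator: s^3 + s^2 - 10*s + 8 = (s - 2)*(s - 1)*(s + 4).
Partial fraction decomposition gives [4/(s - 1)] + [4/(s - 2)] + [-5/(s + 4)].
Invert each term: 4/(s - 1) ↔ 4e^(t); 4/(s - 2) ↔ 4e^(2t); -5/(s + 4) ↔ -5e^(-4t).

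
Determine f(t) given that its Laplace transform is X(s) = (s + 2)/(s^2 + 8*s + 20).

Complete the square in the denominator: s^2 + 8*s + 20 = (s + 4)^2 + 2^2.
Split the numerator to match: s + 2 = 1·(s + 4) - 1·2.
Invert each term: 1·(s + 4)/((s + 4)^2 + 4) ↔ e^(-4t)cos(2t); -1·2/((s + 4)^2 + 4) ↔ -e^(-4t)sin(2t).

f(t) = -exp(-4*t)*sin(2*t) + exp(-4*t)*cos(2*t)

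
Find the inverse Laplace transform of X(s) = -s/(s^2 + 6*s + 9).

Factor the denominator: s^2 + 6*s + 9 = (s + 3)^2.
Partial fraction decomposition gives [-1/(s + 3)] + [3/(s + 3)^2].
Invert each term: -1/(s + 3) ↔ -e^(-3t); 3/(s + 3)^2 ↔ 3t·e^(-3t).

3*t*exp(-3*t) - exp(-3*t)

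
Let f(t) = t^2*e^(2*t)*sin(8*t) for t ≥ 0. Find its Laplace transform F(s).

F(s) = 16*(3*s^2 - 12*s - 52)/(s^2 - 4*s + 68)^3

L{sin(8t)} = 8/(s^2 + 64).
Multiplying by e^(2t) shifts s → s - 2, so L{e^(2*t)*sin(8*t)} = 8/((s - 2)^2 + 64).
Then apply L{t^2·g(t)} = (-1)^2 d^2/ds^2[G(s)] with G(s) = 8/((s - 2)^2 + 64):
differentiating 2 times and applying the sign gives 16*(3*s^2 - 12*s - 52)/(s^2 - 4*s + 68)^3.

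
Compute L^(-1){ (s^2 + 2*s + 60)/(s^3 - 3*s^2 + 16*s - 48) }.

Factor the denominator: s^3 - 3*s^2 + 16*s - 48 = (s - 3)*(s^2 + 16).
Partial fraction decomposition gives [3/(s - 3)] + [-2*s/(s^2 + 16)] + [-4/(s^2 + 16)].
Invert each term: 3/(s - 3) ↔ 3e^(3t); -2·s/(s^2 + 16) ↔ -2cos(4t); -1·4/(s^2 + 16) ↔ -sin(4t).

3*exp(3*t) - sin(4*t) - 2*cos(4*t)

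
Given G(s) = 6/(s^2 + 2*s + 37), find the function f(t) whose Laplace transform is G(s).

Rewrite the denominator: s^2 + 2*s + 37 = (s + 1)^2 + 36.
The form in (s + 1) signals a first-shifting-theorem factor e^(-t).
Since L{sin(6t)} = 6/(s^2 + 36), the inverse is exp(-t)*sin(6*t).

f(t) = exp(-t)*sin(6*t)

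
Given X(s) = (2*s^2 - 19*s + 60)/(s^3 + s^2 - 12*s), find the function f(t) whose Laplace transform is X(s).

Factor the denominator: s^3 + s^2 - 12*s = s*(s - 3)*(s + 4).
Partial fraction decomposition gives [6/(s + 4)] + [1/(s - 3)] + [-5/s].
Invert each term: 6/(s + 4) ↔ 6e^(-4t); 1/(s - 3) ↔ e^(3t); -5/(s - 0) ↔ -5e^(0t).

f(t) = exp(3*t) - 5 + 6*exp(-4*t)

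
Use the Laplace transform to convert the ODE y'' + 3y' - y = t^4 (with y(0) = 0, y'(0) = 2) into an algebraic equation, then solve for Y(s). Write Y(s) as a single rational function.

Apply the Laplace transform to the equation.
Using L{y''} = s^2 Y - s·y(0) - y'(0) and L{y'} = sY - y(0), with y(0) = 0, y'(0) = 2, the left side becomes (s^2 + 3*s - 1)Y - (2).
The right side is L{t^4} = 24/s^5.
So (s^2 + 3*s - 1)Y = 24/s^5 + (2).
Solve for Y(s) and write it as one ratio of polynomials.

Y(s) = (2*s^5 + 24)/(s^7 + 3*s^6 - s^5)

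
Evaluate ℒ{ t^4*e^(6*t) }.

24/(s - 6)^5

L{t^4} = 4!/s^5 = 24/s^5.
By the first shifting theorem, multiplying by e^(6t) replaces s with s - 6.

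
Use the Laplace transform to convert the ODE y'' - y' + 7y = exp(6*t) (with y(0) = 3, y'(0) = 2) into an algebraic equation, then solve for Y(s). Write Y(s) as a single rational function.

Y(s) = (3*s^2 - 19*s + 7)/(s^3 - 7*s^2 + 13*s - 42)

Transform both sides with L{·}.
The derivative rules (L{y''} = s^2 Y - s·y(0) - y'(0) and L{y'} = sY - y(0), with y(0) = 3, y'(0) = 2) turn the left side into (s^2 - s + 7)Y - (3*s - 1).
The right side is L{exp(6*t)} = 1/(s - 6).
So (s^2 - s + 7)Y = 1/(s - 6) + (3*s - 1).
Divide through and combine into a single rational function.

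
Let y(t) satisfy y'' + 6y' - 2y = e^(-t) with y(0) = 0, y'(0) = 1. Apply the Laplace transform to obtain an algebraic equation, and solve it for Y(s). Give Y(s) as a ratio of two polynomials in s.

Take the Laplace transform of both sides.
With L{y''} = s^2 Y - s·y(0) - y'(0) and L{y'} = sY - y(0), with y(0) = 0, y'(0) = 1: the LHS transforms to (s^2 + 6*s - 2)Y - (1).
The right side is L{e^(-t)} = 1/(s + 1).
So (s^2 + 6*s - 2)Y = 1/(s + 1) + (1).
Isolate Y and clear denominators.

Y(s) = (s + 2)/(s^3 + 7*s^2 + 4*s - 2)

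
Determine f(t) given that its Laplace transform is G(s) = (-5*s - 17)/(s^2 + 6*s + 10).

Complete the square in the denominator: s^2 + 6*s + 10 = (s + 3)^2 + 1^2.
Split the numerator to match: -5*s - 17 = -5·(s + 3) - 2·1.
Invert each term: -5·(s + 3)/((s + 3)^2 + 1) ↔ -5e^(-3t)cos(t); -2·1/((s + 3)^2 + 1) ↔ -2e^(-3t)sin(t).

f(t) = -2*exp(-3*t)*sin(t) - 5*exp(-3*t)*cos(t)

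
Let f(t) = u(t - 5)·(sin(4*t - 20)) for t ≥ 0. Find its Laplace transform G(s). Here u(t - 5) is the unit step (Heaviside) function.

G(s) = 4*exp(-5*s)/(s^2 + 16)

By the second shifting theorem, L{u(t - c)·g(t - c)} = e^(-cs)·H(s) with c = 5 and H(s) = L{g(t)}.
L{sin(4t)} = 4/(s^2 + 16).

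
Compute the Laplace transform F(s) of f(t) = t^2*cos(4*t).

F(s) = 2*s*(s^2 - 48)/(s^2 + 16)^3

L{cos(4t)} = s/(s^2 + 16).
Then apply L{t^2·g(t)} = (-1)^2 d^2/ds^2[G(s)] with G(s) = s/(s^2 + 16):
differentiating 2 times and applying the sign gives 2*s*(s^2 - 48)/(s^2 + 16)^3.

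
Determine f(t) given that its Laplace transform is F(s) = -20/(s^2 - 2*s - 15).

Rewrite the denominator: s^2 - 2*s - 15 = (s - 1)^2 - 16.
The form in (s - 1) signals a first-shifting-theorem factor e^(t).
Since L{sinh(4t)} = 4/(s^2 - 16), the inverse is exp(t)*sinh(4*t), scaled by -5.

f(t) = -5*exp(t)*sinh(4*t)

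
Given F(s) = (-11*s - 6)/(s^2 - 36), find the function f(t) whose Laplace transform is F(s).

f(t) = -6*exp(6*t) - 5*exp(-6*t)

Factor the denominator: s^2 - 36 = (s - 6)*(s + 6).
Partial fraction decomposition gives [-6/(s - 6)] + [-5/(s + 6)].
Invert each term: -6/(s - 6) ↔ -6e^(6t); -5/(s + 6) ↔ -5e^(-6t).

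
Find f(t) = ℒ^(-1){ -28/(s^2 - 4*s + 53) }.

Rewrite the denominator: s^2 - 4*s + 53 = (s - 2)^2 + 49.
The form in (s - 2) signals a first-shifting-theorem factor e^(2t).
Since L{sin(7t)} = 7/(s^2 + 49), the inverse is e^(2*t)*sin(7*t), scaled by -4.

f(t) = -4*exp(2*t)*sin(7*t)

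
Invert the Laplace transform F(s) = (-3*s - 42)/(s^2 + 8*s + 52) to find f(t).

Complete the square in the denominator: s^2 + 8*s + 52 = (s + 4)^2 + 6^2.
Split the numerator to match: -3*s - 42 = -3·(s + 4) - 5·6.
Invert each term: -3·(s + 4)/((s + 4)^2 + 36) ↔ -3e^(-4t)cos(6t); -5·6/((s + 4)^2 + 36) ↔ -5e^(-4t)sin(6t).

f(t) = -5*exp(-4*t)*sin(6*t) - 3*exp(-4*t)*cos(6*t)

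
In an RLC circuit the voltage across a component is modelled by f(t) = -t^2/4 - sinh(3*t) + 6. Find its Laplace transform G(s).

G(s) = -3/(s^2 - 9) + 6/s - 1/(2*s^3)

By linearity of the Laplace transform, transform each term separately.
L{6} = 6/s; (-1/4)·[L{t^2} = 2!/s^3 = 2/s^3]; (-1)·[L{sinh(3t)} = 3/(s^2 - 9)].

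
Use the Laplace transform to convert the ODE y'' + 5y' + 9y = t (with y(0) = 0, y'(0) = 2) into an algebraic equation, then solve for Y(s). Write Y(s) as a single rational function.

Transform both sides with L{·}.
With L{y''} = s^2 Y - s·y(0) - y'(0) and L{y'} = sY - y(0), with y(0) = 0, y'(0) = 2: the LHS transforms to (s^2 + 5*s + 9)Y - (2).
The right side is L{t} = s^(-2).
So (s^2 + 5*s + 9)Y = s^(-2) + (2).
Solve for Y(s) and write it as one ratio of polynomials.

Y(s) = (2*s^2 + 1)/(s^4 + 5*s^3 + 9*s^2)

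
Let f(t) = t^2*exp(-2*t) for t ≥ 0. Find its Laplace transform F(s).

F(s) = 2/(s + 2)^3

L{e^(-2t)} = 1/(s + 2).
Then apply L{t^2·g(t)} = (-1)^2 d^2/ds^2[G(s)] with G(s) = 1/(s + 2):
differentiating 2 times and applying the sign gives 2/(s + 2)^3.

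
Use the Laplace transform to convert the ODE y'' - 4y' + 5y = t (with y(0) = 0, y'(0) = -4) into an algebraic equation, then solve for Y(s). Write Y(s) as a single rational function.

Transform both sides with L{·}.
With L{y''} = s^2 Y - s·y(0) - y'(0) and L{y'} = sY - y(0), with y(0) = 0, y'(0) = -4: the LHS transforms to (s^2 - 4*s + 5)Y - (-4).
The right side is L{t} = s^(-2).
So (s^2 - 4*s + 5)Y = s^(-2) + (-4).
Isolate Y and clear denominators.

Y(s) = (-4*s^2 + 1)/(s^4 - 4*s^3 + 5*s^2)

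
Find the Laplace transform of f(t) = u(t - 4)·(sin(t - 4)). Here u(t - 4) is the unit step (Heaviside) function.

exp(-4*s)/(s^2 + 1)

By the second shifting theorem, L{u(t - c)·g(t - c)} = e^(-cs)·G(s) with c = 4 and G(s) = L{g(t)}.
L{sin(t)} = 1/(s^2 + 1).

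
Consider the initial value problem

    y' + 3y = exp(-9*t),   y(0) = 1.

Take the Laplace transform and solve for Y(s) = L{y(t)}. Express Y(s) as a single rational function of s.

Y(s) = (s + 10)/(s^2 + 12*s + 27)

Apply the Laplace transform to the equation.
With L{y'} = sY - y(0) = sY - 1: the LHS transforms to (s + 3)Y - (1).
The right side is L{exp(-9*t)} = 1/(s + 9).
So (s + 3)Y = 1/(s + 9) + (1).
Solve for Y(s) and write it as one ratio of polynomials.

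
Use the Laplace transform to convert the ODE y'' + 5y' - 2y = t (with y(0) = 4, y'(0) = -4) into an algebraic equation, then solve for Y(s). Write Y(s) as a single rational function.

Y(s) = (4*s^3 + 16*s^2 + 1)/(s^4 + 5*s^3 - 2*s^2)

Apply the Laplace transform to the equation.
Using L{y''} = s^2 Y - s·y(0) - y'(0) and L{y'} = sY - y(0), with y(0) = 4, y'(0) = -4, the left side becomes (s^2 + 5*s - 2)Y - (4*s + 16).
The right side is L{t} = s^(-2).
So (s^2 + 5*s - 2)Y = s^(-2) + (4*s + 16).
Divide through and combine into a single rational function.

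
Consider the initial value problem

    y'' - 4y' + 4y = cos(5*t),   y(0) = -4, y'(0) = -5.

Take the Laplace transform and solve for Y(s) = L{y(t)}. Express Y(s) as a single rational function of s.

Take the Laplace transform of both sides.
The derivative rules (L{y''} = s^2 Y - s·y(0) - y'(0) and L{y'} = sY - y(0), with y(0) = -4, y'(0) = -5) turn the left side into (s^2 - 4*s + 4)Y - (-4*s + 11).
The right side is L{cos(5*t)} = s/(s^2 + 25).
So (s^2 - 4*s + 4)Y = s/(s^2 + 25) + (-4*s + 11).
Solve for Y(s) and write it as one ratio of polynomials.

Y(s) = (-4*s^3 + 11*s^2 - 99*s + 275)/(s^4 - 4*s^3 + 29*s^2 - 100*s + 100)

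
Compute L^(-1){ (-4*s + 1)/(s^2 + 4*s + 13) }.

3*exp(-2*t)*sin(3*t) - 4*exp(-2*t)*cos(3*t)

Complete the square in the denominator: s^2 + 4*s + 13 = (s + 2)^2 + 3^2.
Split the numerator to match: -4*s + 1 = -4·(s + 2) + 3·3.
Invert each term: -4·(s + 2)/((s + 2)^2 + 9) ↔ -4e^(-2t)cos(3t); 3·3/((s + 2)^2 + 9) ↔ 3e^(-2t)sin(3t).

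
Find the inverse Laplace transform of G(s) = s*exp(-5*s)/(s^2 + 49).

The factor e^(-5s) signals a time shift by c = 5 (second shifting theorem).
L{cos(7t)} = s/(s^2 + 49), so L^-1{s/(s^2 + 49)} = cos(7*t).
Hence the inverse is u(t - 5) times that function evaluated at t - 5.

Heaviside(t - 5)*(cos(7*t - 35))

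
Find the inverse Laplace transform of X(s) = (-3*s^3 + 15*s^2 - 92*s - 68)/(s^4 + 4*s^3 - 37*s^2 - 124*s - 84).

Factor the denominator: s^4 + 4*s^3 - 37*s^2 - 124*s - 84 = (s - 6)*(s + 1)*(s + 2)*(s + 7).
Partial fraction decomposition gives [-6/(s + 7)] + [-1/(s - 6)] + [5/(s + 2)] + [-1/(s + 1)].
Invert each term: -6/(s + 7) ↔ -6e^(-7t); -1/(s - 6) ↔ -e^(6t); 5/(s + 2) ↔ 5e^(-2t); -1/(s + 1) ↔ -e^(-t).

-exp(6*t) - exp(-t) + 5*exp(-2*t) - 6*exp(-7*t)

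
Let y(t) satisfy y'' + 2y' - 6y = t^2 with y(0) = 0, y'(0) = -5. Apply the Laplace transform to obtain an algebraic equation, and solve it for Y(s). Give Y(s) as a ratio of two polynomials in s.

Y(s) = (-5*s^3 + 2)/(s^5 + 2*s^4 - 6*s^3)

Laplace-transform each side.
The derivative rules (L{y''} = s^2 Y - s·y(0) - y'(0) and L{y'} = sY - y(0), with y(0) = 0, y'(0) = -5) turn the left side into (s^2 + 2*s - 6)Y - (-5).
The right side is L{t^2} = 2/s^3.
So (s^2 + 2*s - 6)Y = 2/s^3 + (-5).
Divide through and combine into a single rational function.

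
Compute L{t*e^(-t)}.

L{e^(-t)} = 1/(s + 1).
Then apply L{t·g(t)} = -d/ds[G(s)] with G(s) = 1/(s + 1):
differentiating 1 time and applying the sign gives (s + 1)^(-2).

(s + 1)^(-2)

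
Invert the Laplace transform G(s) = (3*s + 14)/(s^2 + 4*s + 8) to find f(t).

Complete the square in the denominator: s^2 + 4*s + 8 = (s + 2)^2 + 2^2.
Split the numerator to match: 3*s + 14 = 3·(s + 2) + 4·2.
Invert each term: 3·(s + 2)/((s + 2)^2 + 4) ↔ 3e^(-2t)cos(2t); 4·2/((s + 2)^2 + 4) ↔ 4e^(-2t)sin(2t).

f(t) = 4*exp(-2*t)*sin(2*t) + 3*exp(-2*t)*cos(2*t)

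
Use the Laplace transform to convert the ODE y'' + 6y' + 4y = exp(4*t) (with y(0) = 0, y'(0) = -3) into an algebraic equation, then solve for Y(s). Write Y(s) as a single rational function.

Y(s) = (-3*s + 13)/(s^3 + 2*s^2 - 20*s - 16)

Take the Laplace transform of both sides.
Using L{y''} = s^2 Y - s·y(0) - y'(0) and L{y'} = sY - y(0), with y(0) = 0, y'(0) = -3, the left side becomes (s^2 + 6*s + 4)Y - (-3).
The right side is L{exp(4*t)} = 1/(s - 4).
So (s^2 + 6*s + 4)Y = 1/(s - 4) + (-3).
Solve for Y(s) and write it as one ratio of polynomials.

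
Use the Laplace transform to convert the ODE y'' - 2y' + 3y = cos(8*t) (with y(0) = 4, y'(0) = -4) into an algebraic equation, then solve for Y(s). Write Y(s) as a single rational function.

Laplace-transform each side.
With L{y''} = s^2 Y - s·y(0) - y'(0) and L{y'} = sY - y(0), with y(0) = 4, y'(0) = -4: the LHS transforms to (s^2 - 2*s + 3)Y - (4*s - 12).
The right side is L{cos(8*t)} = s/(s^2 + 64).
So (s^2 - 2*s + 3)Y = s/(s^2 + 64) + (4*s - 12).
Solve for Y(s) and write it as one ratio of polynomials.

Y(s) = (4*s^3 - 12*s^2 + 257*s - 768)/(s^4 - 2*s^3 + 67*s^2 - 128*s + 192)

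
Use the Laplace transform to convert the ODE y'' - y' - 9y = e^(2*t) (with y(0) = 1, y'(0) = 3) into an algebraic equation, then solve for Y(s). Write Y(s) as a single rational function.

Y(s) = (s^2 - 3)/(s^3 - 3*s^2 - 7*s + 18)

Apply the Laplace transform to the equation.
The derivative rules (L{y''} = s^2 Y - s·y(0) - y'(0) and L{y'} = sY - y(0), with y(0) = 1, y'(0) = 3) turn the left side into (s^2 - s - 9)Y - (s + 2).
The right side is L{e^(2*t)} = 1/(s - 2).
So (s^2 - s - 9)Y = 1/(s - 2) + (s + 2).
Solve for Y(s) and write it as one ratio of polynomials.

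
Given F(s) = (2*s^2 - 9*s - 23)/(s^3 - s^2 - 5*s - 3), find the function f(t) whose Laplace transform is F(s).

Factor the denominator: s^3 - s^2 - 5*s - 3 = (s - 3)*(s + 1)^2.
Partial fraction decomposition gives [4/(s + 1)] + [3/(s + 1)^2] + [-2/(s - 3)].
Invert each term: 4/(s + 1) ↔ 4e^(-t); 3/(s + 1)^2 ↔ 3t·e^(-t); -2/(s - 3) ↔ -2e^(3t).

f(t) = 3*t*exp(-t) - 2*exp(3*t) + 4*exp(-t)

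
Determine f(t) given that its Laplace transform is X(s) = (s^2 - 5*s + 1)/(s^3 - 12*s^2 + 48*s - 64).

f(t) = -3*t^2*exp(4*t)/2 + 3*t*exp(4*t) + exp(4*t)

Factor the denominator: s^3 - 12*s^2 + 48*s - 64 = (s - 4)^3.
Partial fraction decomposition gives [1/(s - 4)] + [3/(s - 4)^2] + [-3/(s - 4)^3].
Invert each term: 1/(s - 4) ↔ e^(4t); 3/(s - 4)^2 ↔ 3t·e^(4t); -3/(s - 4)^3 ↔ (-3/2)t^2·e^(4t).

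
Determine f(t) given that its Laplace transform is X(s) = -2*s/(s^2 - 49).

f(t) = -2*cosh(7*t)

Since L{cosh(7t)} = s/(s^2 - 49), the inverse is cosh(7*t), scaled by -2.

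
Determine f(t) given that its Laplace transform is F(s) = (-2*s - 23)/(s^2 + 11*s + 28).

Factor the denominator: s^2 + 11*s + 28 = (s + 4)*(s + 7).
Partial fraction decomposition gives [-5/(s + 4)] + [3/(s + 7)].
Invert each term: -5/(s + 4) ↔ -5e^(-4t); 3/(s + 7) ↔ 3e^(-7t).

f(t) = -5*exp(-4*t) + 3*exp(-7*t)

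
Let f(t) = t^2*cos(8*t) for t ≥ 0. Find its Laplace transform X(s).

X(s) = 2*s*(s^2 - 192)/(s^2 + 64)^3

L{cos(8t)} = s/(s^2 + 64).
Then apply L{t^2·g(t)} = (-1)^2 d^2/ds^2[G(s)] with G(s) = s/(s^2 + 64):
differentiating 2 times and applying the sign gives 2*s*(s^2 - 192)/(s^2 + 64)^3.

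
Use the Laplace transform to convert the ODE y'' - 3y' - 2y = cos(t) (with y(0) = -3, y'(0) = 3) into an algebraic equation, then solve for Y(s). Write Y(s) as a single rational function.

Laplace-transform each side.
The derivative rules (L{y''} = s^2 Y - s·y(0) - y'(0) and L{y'} = sY - y(0), with y(0) = -3, y'(0) = 3) turn the left side into (s^2 - 3*s - 2)Y - (-3*s + 12).
The right side is L{cos(t)} = s/(s^2 + 1).
So (s^2 - 3*s - 2)Y = s/(s^2 + 1) + (-3*s + 12).
Solve for Y(s) and write it as one ratio of polynomials.

Y(s) = (-3*s^3 + 12*s^2 - 2*s + 12)/(s^4 - 3*s^3 - s^2 - 3*s - 2)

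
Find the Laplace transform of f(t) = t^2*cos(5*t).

L{cos(5t)} = s/(s^2 + 25).
Then apply L{t^2·g(t)} = (-1)^2 d^2/ds^2[G(s)] with G(s) = s/(s^2 + 25):
differentiating 2 times and applying the sign gives 2*s*(s^2 - 75)/(s^2 + 25)^3.

2*s*(s^2 - 75)/(s^2 + 25)^3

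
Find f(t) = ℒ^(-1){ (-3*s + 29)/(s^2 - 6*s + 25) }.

Complete the square in the denominator: s^2 - 6*s + 25 = (s - 3)^2 + 4^2.
Split the numerator to match: -3*s + 29 = -3·(s - 3) + 5·4.
Invert each term: -3·(s - 3)/((s - 3)^2 + 16) ↔ -3e^(3t)cos(4t); 5·4/((s - 3)^2 + 16) ↔ 5e^(3t)sin(4t).

f(t) = 5*exp(3*t)*sin(4*t) - 3*exp(3*t)*cos(4*t)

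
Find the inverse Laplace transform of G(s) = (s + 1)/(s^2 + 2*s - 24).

Rewrite the denominator: s^2 + 2*s - 24 = (s + 1)^2 - 25.
The form in (s + 1) signals a first-shifting-theorem factor e^(-t).
Since L{cosh(5t)} = s/(s^2 - 25), the inverse is e^(-t)*cosh(5*t).

exp(-t)*cosh(5*t)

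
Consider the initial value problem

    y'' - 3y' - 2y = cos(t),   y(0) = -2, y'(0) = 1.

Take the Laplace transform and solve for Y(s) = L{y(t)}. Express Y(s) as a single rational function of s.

Y(s) = (-2*s^3 + 7*s^2 - s + 7)/(s^4 - 3*s^3 - s^2 - 3*s - 2)

Apply the Laplace transform to the equation.
The derivative rules (L{y''} = s^2 Y - s·y(0) - y'(0) and L{y'} = sY - y(0), with y(0) = -2, y'(0) = 1) turn the left side into (s^2 - 3*s - 2)Y - (-2*s + 7).
The right side is L{cos(t)} = s/(s^2 + 1).
So (s^2 - 3*s - 2)Y = s/(s^2 + 1) + (-2*s + 7).
Isolate Y and clear denominators.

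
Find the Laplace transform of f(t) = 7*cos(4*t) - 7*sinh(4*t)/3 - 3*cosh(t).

The transform is linear, so treat each term independently.
(7)·[L{cos(4t)} = s/(s^2 + 16)]; (-3)·[L{cosh(t)} = s/(s^2 - 1)]; (-7/3)·[L{sinh(4t)} = 4/(s^2 - 16)].

7*s/(s^2 + 16) - 3*s/(s^2 - 1) - 28/(3*(s^2 - 16))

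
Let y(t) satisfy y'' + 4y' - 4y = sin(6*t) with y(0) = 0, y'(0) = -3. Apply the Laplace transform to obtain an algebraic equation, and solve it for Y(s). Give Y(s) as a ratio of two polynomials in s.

Laplace-transform each side.
With L{y''} = s^2 Y - s·y(0) - y'(0) and L{y'} = sY - y(0), with y(0) = 0, y'(0) = -3: the LHS transforms to (s^2 + 4*s - 4)Y - (-3).
The right side is L{sin(6*t)} = 6/(s^2 + 36).
So (s^2 + 4*s - 4)Y = 6/(s^2 + 36) + (-3).
Divide through and combine into a single rational function.

Y(s) = (-3*s^2 - 102)/(s^4 + 4*s^3 + 32*s^2 + 144*s - 144)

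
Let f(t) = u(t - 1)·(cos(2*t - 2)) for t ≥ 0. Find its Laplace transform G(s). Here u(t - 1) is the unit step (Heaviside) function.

G(s) = s*exp(-s)/(s^2 + 4)

By the second shifting theorem, L{u(t - c)·g(t - c)} = e^(-cs)·H(s) with c = 1 and H(s) = L{g(t)}.
L{cos(2t)} = s/(s^2 + 4).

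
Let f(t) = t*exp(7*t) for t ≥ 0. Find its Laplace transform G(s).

G(s) = (s - 7)^(-2)

L{e^(7t)} = 1/(s - 7).
Then apply L{t·g(t)} = -d/ds[H(s)] with H(s) = 1/(s - 7):
differentiating 1 time and applying the sign gives (s - 7)^(-2).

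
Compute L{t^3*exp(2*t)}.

L{t^3} = 3!/s^4 = 6/s^4.
By the first shifting theorem, multiplying by e^(2t) replaces s with s - 2.

6/(s - 2)^4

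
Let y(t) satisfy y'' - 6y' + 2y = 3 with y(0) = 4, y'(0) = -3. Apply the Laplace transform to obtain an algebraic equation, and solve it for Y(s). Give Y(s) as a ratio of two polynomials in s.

Apply the Laplace transform to the equation.
The derivative rules (L{y''} = s^2 Y - s·y(0) - y'(0) and L{y'} = sY - y(0), with y(0) = 4, y'(0) = -3) turn the left side into (s^2 - 6*s + 2)Y - (4*s - 27).
The right side is L{3} = 3/s.
So (s^2 - 6*s + 2)Y = 3/s + (4*s - 27).
Isolate Y and clear denominators.

Y(s) = (4*s^2 - 27*s + 3)/(s^3 - 6*s^2 + 2*s)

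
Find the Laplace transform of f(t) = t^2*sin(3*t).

18*(s^2 - 3)/(s^2 + 9)^3

L{sin(3t)} = 3/(s^2 + 9).
Then apply L{t^2·g(t)} = (-1)^2 d^2/ds^2[G(s)] with G(s) = 3/(s^2 + 9):
differentiating 2 times and applying the sign gives 18*(s^2 - 3)/(s^2 + 9)^3.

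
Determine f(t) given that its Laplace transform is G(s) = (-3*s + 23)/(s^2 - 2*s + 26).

f(t) = 4*exp(t)*sin(5*t) - 3*exp(t)*cos(5*t)

Complete the square in the denominator: s^2 - 2*s + 26 = (s - 1)^2 + 5^2.
Split the numerator to match: -3*s + 23 = -3·(s - 1) + 4·5.
Invert each term: -3·(s - 1)/((s - 1)^2 + 25) ↔ -3e^(t)cos(5t); 4·5/((s - 1)^2 + 25) ↔ 4e^(t)sin(5t).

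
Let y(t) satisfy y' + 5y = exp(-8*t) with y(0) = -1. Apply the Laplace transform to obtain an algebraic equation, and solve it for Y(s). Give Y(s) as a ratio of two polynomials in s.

Y(s) = (-s - 7)/(s^2 + 13*s + 40)

Transform both sides with L{·}.
With L{y'} = sY - y(0) = sY - (-1): the LHS transforms to (s + 5)Y - (-1).
The right side is L{exp(-8*t)} = 1/(s + 8).
So (s + 5)Y = 1/(s + 8) + (-1).
Solve for Y(s) and write it as one ratio of polynomials.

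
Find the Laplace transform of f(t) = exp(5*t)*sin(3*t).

L{sin(3t)} = 3/(s^2 + 9).
By the first shifting theorem, multiplying by e^(5t) replaces s with s - 5.

3/((s - 5)^2 + 9)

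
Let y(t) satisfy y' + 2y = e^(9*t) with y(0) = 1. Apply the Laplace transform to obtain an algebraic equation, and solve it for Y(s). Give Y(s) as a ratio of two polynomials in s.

Y(s) = (s - 8)/(s^2 - 7*s - 18)

Laplace-transform each side.
Using L{y'} = sY - y(0) = sY - 1, the left side becomes (s + 2)Y - (1).
The right side is L{e^(9*t)} = 1/(s - 9).
So (s + 2)Y = 1/(s - 9) + (1).
Isolate Y and clear denominators.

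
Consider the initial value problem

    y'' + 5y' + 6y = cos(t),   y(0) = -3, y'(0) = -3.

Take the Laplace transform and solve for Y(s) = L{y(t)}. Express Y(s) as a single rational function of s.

Y(s) = (-3*s^3 - 18*s^2 - 2*s - 18)/(s^4 + 5*s^3 + 7*s^2 + 5*s + 6)

Apply the Laplace transform to the equation.
With L{y''} = s^2 Y - s·y(0) - y'(0) and L{y'} = sY - y(0), with y(0) = -3, y'(0) = -3: the LHS transforms to (s^2 + 5*s + 6)Y - (-3*s - 18).
The right side is L{cos(t)} = s/(s^2 + 1).
So (s^2 + 5*s + 6)Y = s/(s^2 + 1) + (-3*s - 18).
Divide through and combine into a single rational function.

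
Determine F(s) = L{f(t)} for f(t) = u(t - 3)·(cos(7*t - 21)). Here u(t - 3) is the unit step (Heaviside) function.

F(s) = s*exp(-3*s)/(s^2 + 49)

By the second shifting theorem, L{u(t - c)·g(t - c)} = e^(-cs)·G(s) with c = 3 and G(s) = L{g(t)}.
L{cos(7t)} = s/(s^2 + 49).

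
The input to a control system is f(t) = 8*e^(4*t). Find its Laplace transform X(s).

X(s) = 8/(s - 4)

L{8} = 8/s.
By the first shifting theorem, multiplying by e^(4t) replaces s with s - 4.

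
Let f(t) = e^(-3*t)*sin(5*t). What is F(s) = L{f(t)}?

F(s) = 5/((s + 3)^2 + 25)

L{sin(5t)} = 5/(s^2 + 25).
By the first shifting theorem, multiplying by e^(-3t) replaces s with s + 3.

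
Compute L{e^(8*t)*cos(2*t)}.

L{cos(2t)} = s/(s^2 + 4).
By the first shifting theorem, multiplying by e^(8t) replaces s with s - 8.

(s - 8)/((s - 8)^2 + 4)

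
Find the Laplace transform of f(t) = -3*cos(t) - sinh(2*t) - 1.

Apply the Laplace transform termwise.
L{-1} = -1/s; (-3)·[L{cos(t)} = s/(s^2 + 1)]; (-1)·[L{sinh(2t)} = 2/(s^2 - 4)].

-3*s/(s^2 + 1) - 2/(s^2 - 4) - 1/s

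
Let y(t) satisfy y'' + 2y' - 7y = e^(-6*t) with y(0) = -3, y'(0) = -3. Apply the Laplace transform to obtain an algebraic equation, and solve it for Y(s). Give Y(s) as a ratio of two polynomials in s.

Y(s) = (-3*s^2 - 27*s - 53)/(s^3 + 8*s^2 + 5*s - 42)

Transform both sides with L{·}.
Using L{y''} = s^2 Y - s·y(0) - y'(0) and L{y'} = sY - y(0), with y(0) = -3, y'(0) = -3, the left side becomes (s^2 + 2*s - 7)Y - (-3*s - 9).
The right side is L{e^(-6*t)} = 1/(s + 6).
So (s^2 + 2*s - 7)Y = 1/(s + 6) + (-3*s - 9).
Solve for Y(s) and write it as one ratio of polynomials.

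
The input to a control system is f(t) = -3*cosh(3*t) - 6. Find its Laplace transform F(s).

The transform is linear, so treat each term independently.
L{-6} = -6/s; (-3)·[L{cosh(3t)} = s/(s^2 - 9)].

F(s) = -3*s/(s^2 - 9) - 6/s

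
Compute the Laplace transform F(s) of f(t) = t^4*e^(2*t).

F(s) = 24/(s - 2)^5

L{t^4} = 4!/s^5 = 24/s^5.
By the first shifting theorem, multiplying by e^(2t) replaces s with s - 2.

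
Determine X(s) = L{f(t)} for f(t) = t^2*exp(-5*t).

X(s) = 2/(s + 5)^3

L{t^2} = 2!/s^3 = 2/s^3.
By the first shifting theorem, multiplying by e^(-5t) replaces s with s + 5.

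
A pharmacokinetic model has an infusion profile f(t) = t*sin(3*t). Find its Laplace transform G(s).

G(s) = 6*s/(s^2 + 9)^2

L{sin(3t)} = 3/(s^2 + 9).
Then apply L{t·g(t)} = -d/ds[H(s)] with H(s) = 3/(s^2 + 9):
differentiating 1 time and applying the sign gives 6*s/(s^2 + 9)^2.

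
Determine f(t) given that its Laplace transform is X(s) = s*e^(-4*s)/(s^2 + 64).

The factor e^(-4s) signals a time shift by c = 4 (second shifting theorem).
L{cos(8t)} = s/(s^2 + 64), so L^-1{s/(s^2 + 64)} = cos(8*t).
Hence the inverse is u(t - 4) times that function evaluated at t - 4.

f(t) = Heaviside(t - 4)*(cos(8*t - 32))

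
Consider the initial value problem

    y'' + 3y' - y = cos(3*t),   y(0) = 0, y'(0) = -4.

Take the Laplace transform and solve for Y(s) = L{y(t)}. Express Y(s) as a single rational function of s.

Laplace-transform each side.
Using L{y''} = s^2 Y - s·y(0) - y'(0) and L{y'} = sY - y(0), with y(0) = 0, y'(0) = -4, the left side becomes (s^2 + 3*s - 1)Y - (-4).
The right side is L{cos(3*t)} = s/(s^2 + 9).
So (s^2 + 3*s - 1)Y = s/(s^2 + 9) + (-4).
Isolate Y and clear denominators.

Y(s) = (-4*s^2 + s - 36)/(s^4 + 3*s^3 + 8*s^2 + 27*s - 9)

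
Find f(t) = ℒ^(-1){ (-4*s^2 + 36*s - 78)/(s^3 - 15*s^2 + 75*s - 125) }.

f(t) = t^2*exp(5*t) - 4*t*exp(5*t) - 4*exp(5*t)

Factor the denominator: s^3 - 15*s^2 + 75*s - 125 = (s - 5)^3.
Partial fraction decomposition gives [-4/(s - 5)] + [-4/(s - 5)^2] + [2/(s - 5)^3].
Invert each term: -4/(s - 5) ↔ -4e^(5t); -4/(s - 5)^2 ↔ -4t·e^(5t); 2/(s - 5)^3 ↔ (1)t^2·e^(5t).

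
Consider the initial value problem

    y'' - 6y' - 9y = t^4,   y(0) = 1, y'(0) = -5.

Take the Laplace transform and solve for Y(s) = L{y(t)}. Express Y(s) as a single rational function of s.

Laplace-transform each side.
With L{y''} = s^2 Y - s·y(0) - y'(0) and L{y'} = sY - y(0), with y(0) = 1, y'(0) = -5: the LHS transforms to (s^2 - 6*s - 9)Y - (s - 11).
The right side is L{t^4} = 24/s^5.
So (s^2 - 6*s - 9)Y = 24/s^5 + (s - 11).
Solve for Y(s) and write it as one ratio of polynomials.

Y(s) = (s^6 - 11*s^5 + 24)/(s^7 - 6*s^6 - 9*s^5)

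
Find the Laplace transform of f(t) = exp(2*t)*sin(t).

1/((s - 2)^2 + 1)

L{sin(t)} = 1/(s^2 + 1).
By the first shifting theorem, multiplying by e^(2t) replaces s with s - 2.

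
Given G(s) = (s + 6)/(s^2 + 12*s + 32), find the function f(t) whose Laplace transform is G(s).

Rewrite the denominator: s^2 + 12*s + 32 = (s + 6)^2 - 4.
The form in (s + 6) signals a first-shifting-theorem factor e^(-6t).
Since L{cosh(2t)} = s/(s^2 - 4), the inverse is exp(-6*t)*cosh(2*t).

f(t) = exp(-6*t)*cosh(2*t)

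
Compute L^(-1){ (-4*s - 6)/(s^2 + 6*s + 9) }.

Factor the denominator: s^2 + 6*s + 9 = (s + 3)^2.
Partial fraction decomposition gives [-4/(s + 3)] + [6/(s + 3)^2].
Invert each term: -4/(s + 3) ↔ -4e^(-3t); 6/(s + 3)^2 ↔ 6t·e^(-3t).

6*t*exp(-3*t) - 4*exp(-3*t)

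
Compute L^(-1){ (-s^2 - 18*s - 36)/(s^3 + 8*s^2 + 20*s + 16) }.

Factor the denominator: s^3 + 8*s^2 + 20*s + 16 = (s + 2)^2*(s + 4).
Partial fraction decomposition gives [-6/(s + 2)] + [-2/(s + 2)^2] + [5/(s + 4)].
Invert each term: -6/(s + 2) ↔ -6e^(-2t); -2/(s + 2)^2 ↔ -2t·e^(-2t); 5/(s + 4) ↔ 5e^(-4t).

-2*t*exp(-2*t) - 6*exp(-2*t) + 5*exp(-4*t)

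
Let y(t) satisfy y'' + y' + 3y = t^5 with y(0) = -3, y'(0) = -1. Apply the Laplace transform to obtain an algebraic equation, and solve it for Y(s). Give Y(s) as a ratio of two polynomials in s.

Apply the Laplace transform to the equation.
Using L{y''} = s^2 Y - s·y(0) - y'(0) and L{y'} = sY - y(0), with y(0) = -3, y'(0) = -1, the left side becomes (s^2 + s + 3)Y - (-3*s - 4).
The right side is L{t^5} = 120/s^6.
So (s^2 + s + 3)Y = 120/s^6 + (-3*s - 4).
Isolate Y and clear denominators.

Y(s) = (-3*s^7 - 4*s^6 + 120)/(s^8 + s^7 + 3*s^6)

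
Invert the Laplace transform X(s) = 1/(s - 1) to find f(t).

Since L{e^(t)} = 1/(s - 1), the inverse is e^(t).

f(t) = exp(t)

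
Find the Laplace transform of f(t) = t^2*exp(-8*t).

L{t^2} = 2!/s^3 = 2/s^3.
By the first shifting theorem, multiplying by e^(-8t) replaces s with s + 8.

2/(s + 8)^3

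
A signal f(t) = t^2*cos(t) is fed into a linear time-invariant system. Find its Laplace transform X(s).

L{cos(t)} = s/(s^2 + 1).
Then apply L{t^2·g(t)} = (-1)^2 d^2/ds^2[G(s)] with G(s) = s/(s^2 + 1):
differentiating 2 times and applying the sign gives 2*s*(s^2 - 3)/(s^2 + 1)^3.

X(s) = 2*s*(s^2 - 3)/(s^2 + 1)^3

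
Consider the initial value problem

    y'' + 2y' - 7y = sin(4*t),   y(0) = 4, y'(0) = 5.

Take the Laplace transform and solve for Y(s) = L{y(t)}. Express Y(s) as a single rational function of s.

Apply the Laplace transform to the equation.
Using L{y''} = s^2 Y - s·y(0) - y'(0) and L{y'} = sY - y(0), with y(0) = 4, y'(0) = 5, the left side becomes (s^2 + 2*s - 7)Y - (4*s + 13).
The right side is L{sin(4*t)} = 4/(s^2 + 16).
So (s^2 + 2*s - 7)Y = 4/(s^2 + 16) + (4*s + 13).
Solve for Y(s) and write it as one ratio of polynomials.

Y(s) = (4*s^3 + 13*s^2 + 64*s + 212)/(s^4 + 2*s^3 + 9*s^2 + 32*s - 112)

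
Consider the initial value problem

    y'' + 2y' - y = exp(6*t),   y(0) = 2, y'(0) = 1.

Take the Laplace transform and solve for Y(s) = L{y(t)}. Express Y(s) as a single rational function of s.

Take the Laplace transform of both sides.
With L{y''} = s^2 Y - s·y(0) - y'(0) and L{y'} = sY - y(0), with y(0) = 2, y'(0) = 1: the LHS transforms to (s^2 + 2*s - 1)Y - (2*s + 5).
The right side is L{exp(6*t)} = 1/(s - 6).
So (s^2 + 2*s - 1)Y = 1/(s - 6) + (2*s + 5).
Divide through and combine into a single rational function.

Y(s) = (2*s^2 - 7*s - 29)/(s^3 - 4*s^2 - 13*s + 6)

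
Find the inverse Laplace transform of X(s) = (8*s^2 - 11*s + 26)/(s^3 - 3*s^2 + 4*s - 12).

Factor the denominator: s^3 - 3*s^2 + 4*s - 12 = (s - 3)*(s^2 + 4).
Partial fraction decomposition gives [5/(s - 3)] + [3*s/(s^2 + 4)] + [-2/(s^2 + 4)].
Invert each term: 5/(s - 3) ↔ 5e^(3t); 3·s/(s^2 + 4) ↔ 3cos(2t); -1·2/(s^2 + 4) ↔ -sin(2t).

5*exp(3*t) - sin(2*t) + 3*cos(2*t)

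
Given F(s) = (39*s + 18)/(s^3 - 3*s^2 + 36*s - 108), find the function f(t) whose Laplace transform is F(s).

f(t) = 3*exp(3*t) + 5*sin(6*t) - 3*cos(6*t)

Factor the denominator: s^3 - 3*s^2 + 36*s - 108 = (s - 3)*(s^2 + 36).
Partial fraction decomposition gives [3/(s - 3)] + [-3*s/(s^2 + 36)] + [30/(s^2 + 36)].
Invert each term: 3/(s - 3) ↔ 3e^(3t); -3·s/(s^2 + 36) ↔ -3cos(6t); 5·6/(s^2 + 36) ↔ 5sin(6t).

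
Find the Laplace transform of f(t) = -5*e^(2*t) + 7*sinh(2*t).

The transform is linear, so treat each term independently.
(-5)·[L{e^(2t)} = 1/(s - 2)]; (7)·[L{sinh(2t)} = 2/(s^2 - 4)].

14/(s^2 - 4) - 5/(s - 2)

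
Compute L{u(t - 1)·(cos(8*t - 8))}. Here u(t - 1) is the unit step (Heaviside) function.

By the second shifting theorem, L{u(t - c)·g(t - c)} = e^(-cs)·G(s) with c = 1 and G(s) = L{g(t)}.
L{cos(8t)} = s/(s^2 + 64).

s*exp(-s)/(s^2 + 64)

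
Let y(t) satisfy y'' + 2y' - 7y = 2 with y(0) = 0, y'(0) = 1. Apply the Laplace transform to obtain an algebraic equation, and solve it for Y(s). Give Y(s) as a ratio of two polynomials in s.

Take the Laplace transform of both sides.
The derivative rules (L{y''} = s^2 Y - s·y(0) - y'(0) and L{y'} = sY - y(0), with y(0) = 0, y'(0) = 1) turn the left side into (s^2 + 2*s - 7)Y - (1).
The right side is L{2} = 2/s.
So (s^2 + 2*s - 7)Y = 2/s + (1).
Solve for Y(s) and write it as one ratio of polynomials.

Y(s) = (s + 2)/(s^3 + 2*s^2 - 7*s)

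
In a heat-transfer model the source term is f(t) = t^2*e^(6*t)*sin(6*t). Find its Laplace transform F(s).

L{sin(6t)} = 6/(s^2 + 36).
Multiplying by e^(6t) shifts s → s - 6, so L{e^(6*t)*sin(6*t)} = 6/((s - 6)^2 + 36).
Then apply L{t^2·g(t)} = (-1)^2 d^2/ds^2[G(s)] with G(s) = 6/((s - 6)^2 + 36):
differentiating 2 times and applying the sign gives 36*(s^2 - 12*s + 24)/(s^2 - 12*s + 72)^3.

F(s) = 36*(s^2 - 12*s + 24)/(s^2 - 12*s + 72)^3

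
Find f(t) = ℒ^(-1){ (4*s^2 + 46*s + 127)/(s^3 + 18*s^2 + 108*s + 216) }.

f(t) = -5*t^2*exp(-6*t)/2 - 2*t*exp(-6*t) + 4*exp(-6*t)

Factor the denominator: s^3 + 18*s^2 + 108*s + 216 = (s + 6)^3.
Partial fraction decomposition gives [4/(s + 6)] + [-2/(s + 6)^2] + [-5/(s + 6)^3].
Invert each term: 4/(s + 6) ↔ 4e^(-6t); -2/(s + 6)^2 ↔ -2t·e^(-6t); -5/(s + 6)^3 ↔ (-5/2)t^2·e^(-6t).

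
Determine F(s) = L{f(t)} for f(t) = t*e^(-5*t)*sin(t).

L{sin(t)} = 1/(s^2 + 1).
Multiplying by e^(-5t) shifts s → s + 5, so L{e^(-5*t)*sin(t)} = 1/((s + 5)^2 + 1).
Then apply L{t·g(t)} = -d/ds[G(s)] with G(s) = 1/((s + 5)^2 + 1):
differentiating 1 time and applying the sign gives 2*(s + 5)/(s^2 + 10*s + 26)^2.

F(s) = 2*(s + 5)/(s^2 + 10*s + 26)^2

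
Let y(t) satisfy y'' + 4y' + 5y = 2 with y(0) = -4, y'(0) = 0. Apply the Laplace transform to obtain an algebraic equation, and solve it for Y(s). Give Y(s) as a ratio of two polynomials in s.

Take the Laplace transform of both sides.
With L{y''} = s^2 Y - s·y(0) - y'(0) and L{y'} = sY - y(0), with y(0) = -4, y'(0) = 0: the LHS transforms to (s^2 + 4*s + 5)Y - (-4*s - 16).
The right side is L{2} = 2/s.
So (s^2 + 4*s + 5)Y = 2/s + (-4*s - 16).
Solve for Y(s) and write it as one ratio of polynomials.

Y(s) = (-4*s^2 - 16*s + 2)/(s^3 + 4*s^2 + 5*s)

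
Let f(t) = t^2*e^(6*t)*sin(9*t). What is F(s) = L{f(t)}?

F(s) = 54*(s^2 - 12*s + 9)/(s^2 - 12*s + 117)^3

L{sin(9t)} = 9/(s^2 + 81).
Multiplying by e^(6t) shifts s → s - 6, so L{e^(6*t)*sin(9*t)} = 9/((s - 6)^2 + 81).
Then apply L{t^2·g(t)} = (-1)^2 d^2/ds^2[G(s)] with G(s) = 9/((s - 6)^2 + 81):
differentiating 2 times and applying the sign gives 54*(s^2 - 12*s + 9)/(s^2 - 12*s + 117)^3.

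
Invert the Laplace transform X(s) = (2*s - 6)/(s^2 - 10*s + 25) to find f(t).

Factor the denominator: s^2 - 10*s + 25 = (s - 5)^2.
Partial fraction decomposition gives [2/(s - 5)] + [4/(s - 5)^2].
Invert each term: 2/(s - 5) ↔ 2e^(5t); 4/(s - 5)^2 ↔ 4t·e^(5t).

f(t) = 4*t*exp(5*t) + 2*exp(5*t)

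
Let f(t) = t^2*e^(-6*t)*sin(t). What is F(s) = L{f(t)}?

L{sin(t)} = 1/(s^2 + 1).
Multiplying by e^(-6t) shifts s → s + 6, so L{e^(-6*t)*sin(t)} = 1/((s + 6)^2 + 1).
Then apply L{t^2·g(t)} = (-1)^2 d^2/ds^2[G(s)] with G(s) = 1/((s + 6)^2 + 1):
differentiating 2 times and applying the sign gives 2*(3*s^2 + 36*s + 107)/(s^2 + 12*s + 37)^3.

F(s) = 2*(3*s^2 + 36*s + 107)/(s^2 + 12*s + 37)^3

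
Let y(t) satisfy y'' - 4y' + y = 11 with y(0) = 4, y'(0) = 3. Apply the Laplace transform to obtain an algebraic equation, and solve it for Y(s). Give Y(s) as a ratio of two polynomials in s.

Take the Laplace transform of both sides.
Using L{y''} = s^2 Y - s·y(0) - y'(0) and L{y'} = sY - y(0), with y(0) = 4, y'(0) = 3, the left side becomes (s^2 - 4*s + 1)Y - (4*s - 13).
The right side is L{11} = 11/s.
So (s^2 - 4*s + 1)Y = 11/s + (4*s - 13).
Isolate Y and clear denominators.

Y(s) = (4*s^2 - 13*s + 11)/(s^3 - 4*s^2 + s)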